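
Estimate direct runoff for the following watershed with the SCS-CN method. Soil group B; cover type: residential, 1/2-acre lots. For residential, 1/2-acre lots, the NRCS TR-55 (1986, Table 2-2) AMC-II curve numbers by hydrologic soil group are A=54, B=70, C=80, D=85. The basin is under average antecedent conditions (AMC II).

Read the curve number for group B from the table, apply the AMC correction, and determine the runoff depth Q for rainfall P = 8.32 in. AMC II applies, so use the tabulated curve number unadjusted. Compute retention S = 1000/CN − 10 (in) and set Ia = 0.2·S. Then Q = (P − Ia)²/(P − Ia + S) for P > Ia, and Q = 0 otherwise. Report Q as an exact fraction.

Q = 426409/89950 in ≈ 4.741 in

NRCS table: residential, 1/2-acre lots, soil group B → CN(II) = 70
CN(II) = 70; AMC II needs no correction.
Retention S: 1000/CN − 10 with CN=70.000 → S = 30/7 ≈ 4.286 in
Initial abstraction Ia = S/5 = (30/7)/5 = 6/7 ≈ 0.857 in
Excess rainfall: 8.320 − 0.857 = 7.463 in; P > Ia so Q > 0
Q = (1306/175)²/((1306/175) + 30/7) = (1705636/30625)/(2056/175) = 426409/89950 in ≈ 4.741 in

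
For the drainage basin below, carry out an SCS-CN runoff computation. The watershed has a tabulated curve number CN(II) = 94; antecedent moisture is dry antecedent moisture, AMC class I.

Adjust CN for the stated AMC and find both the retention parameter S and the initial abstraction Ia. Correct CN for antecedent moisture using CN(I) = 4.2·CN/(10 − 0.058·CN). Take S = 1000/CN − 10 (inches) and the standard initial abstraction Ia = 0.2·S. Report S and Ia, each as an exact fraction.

CN(I) from CN(II)=94: (4.2·94)/(10 − 0.058·94) = 32900/379 ≈ 86.807
S = 1000/(32900/379) − 10 = 500/329 in ≈ 1.520 in
Ia = 0.2·(500/329) = 100/329 in ≈ 0.304 in

S = 500/329 in ≈ 1.520 in; Ia = 100/329 in ≈ 0.304 in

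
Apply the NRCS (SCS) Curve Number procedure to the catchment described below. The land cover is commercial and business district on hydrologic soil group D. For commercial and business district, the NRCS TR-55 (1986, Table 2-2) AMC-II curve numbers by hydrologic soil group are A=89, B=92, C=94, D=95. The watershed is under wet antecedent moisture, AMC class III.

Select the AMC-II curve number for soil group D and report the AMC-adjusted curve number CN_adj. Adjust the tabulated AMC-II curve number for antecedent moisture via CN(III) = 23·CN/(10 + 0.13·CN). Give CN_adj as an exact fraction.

NRCS table: commercial and business district, soil group D → CN(II) = 95
CN(III) from CN(II)=95: (23·95)/(10 + 0.13·95) = 43700/447 ≈ 97.763

CN_adj = 43700/447 ≈ 97.763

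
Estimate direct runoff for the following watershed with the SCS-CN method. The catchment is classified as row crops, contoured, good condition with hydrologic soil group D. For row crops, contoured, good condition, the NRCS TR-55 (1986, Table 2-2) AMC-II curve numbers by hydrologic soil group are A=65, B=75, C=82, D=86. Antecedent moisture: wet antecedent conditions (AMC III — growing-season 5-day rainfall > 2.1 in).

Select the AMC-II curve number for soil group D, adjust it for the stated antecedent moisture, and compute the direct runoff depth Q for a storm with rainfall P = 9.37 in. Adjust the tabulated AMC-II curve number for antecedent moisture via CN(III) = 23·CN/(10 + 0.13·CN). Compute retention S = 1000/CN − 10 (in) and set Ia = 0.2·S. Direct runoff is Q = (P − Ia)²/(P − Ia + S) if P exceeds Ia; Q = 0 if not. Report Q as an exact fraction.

Q = 833008512249/97188337700 in ≈ 8.571 in

NRCS table: row crops, contoured, good condition, soil group D → CN(II) = 86
Adjust CN=86 to AMC III: 23·86/(10 + 0.13·86) → 1978 ÷ (1059/50) = 98900/1059 ≈ 93.390
Max retention: S = 1000/(98900/1059) − 10 = 700/989 in (≈ 0.708 in)
Ia = 0.2S: 0.2·0.708 = 0.142 in (exactly 140/989)
P − Ia = 9.370 − 0.142 = 912693/98900 ≈ 9.228 in (> 0, runoff occurs)
Q = (912693/98900)²/((912693/98900) + 700/989) = (833008512249/9781210000)/(982693/98900) = 833008512249/97188337700 in ≈ 8.571 in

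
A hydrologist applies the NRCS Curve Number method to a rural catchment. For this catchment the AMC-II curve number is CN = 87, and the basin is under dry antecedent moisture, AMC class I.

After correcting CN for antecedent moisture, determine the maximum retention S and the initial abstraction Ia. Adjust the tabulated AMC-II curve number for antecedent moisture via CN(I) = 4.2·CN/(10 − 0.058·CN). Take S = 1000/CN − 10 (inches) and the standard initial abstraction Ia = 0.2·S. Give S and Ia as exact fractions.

S = 6500/1827 in ≈ 3.558 in; Ia = 1300/1827 in ≈ 0.712 in

Adjust CN=87 to AMC I: 4.2·87/(10 − 0.058·87) → (1827/5) ÷ (2477/500) = 182700/2477 ≈ 73.759
Max retention: S = 1000/(182700/2477) − 10 = 6500/1827 in (≈ 3.558 in)
Ia = 0.2S: 0.2·3.558 = 0.712 in (exactly 1300/1827)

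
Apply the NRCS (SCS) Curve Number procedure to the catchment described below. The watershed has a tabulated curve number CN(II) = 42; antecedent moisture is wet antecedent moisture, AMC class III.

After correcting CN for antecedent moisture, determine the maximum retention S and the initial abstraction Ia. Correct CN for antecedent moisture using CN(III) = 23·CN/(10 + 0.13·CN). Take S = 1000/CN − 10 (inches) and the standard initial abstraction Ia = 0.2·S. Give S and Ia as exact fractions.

Wet (AMC III): CN(III) = 23·42/(10 + 0.13·42) = 966/(773/50) = 48300/773 ≈ 62.484
Max retention: S = 1000/(48300/773) − 10 = 2900/483 in (≈ 6.004 in)
Initial abstraction Ia = S/5 = (2900/483)/5 = 580/483 ≈ 1.201 in

S = 2900/483 in ≈ 6.004 in; Ia = 580/483 in ≈ 1.201 in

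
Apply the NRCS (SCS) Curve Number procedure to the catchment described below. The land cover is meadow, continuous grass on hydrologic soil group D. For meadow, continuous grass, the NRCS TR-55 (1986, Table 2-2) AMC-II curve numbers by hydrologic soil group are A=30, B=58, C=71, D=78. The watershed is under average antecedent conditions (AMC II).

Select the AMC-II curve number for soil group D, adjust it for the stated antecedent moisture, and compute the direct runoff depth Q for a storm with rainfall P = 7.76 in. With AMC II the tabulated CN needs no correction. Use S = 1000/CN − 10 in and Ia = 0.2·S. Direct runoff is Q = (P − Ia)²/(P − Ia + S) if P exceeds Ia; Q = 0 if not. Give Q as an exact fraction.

Q = 24612128/4760925 in ≈ 5.170 in

NRCS table: meadow, continuous grass, soil group D → CN(II) = 78
CN(II) = 78; AMC II needs no correction.
Max retention: S = 1000/78 − 10 = 110/39 in (≈ 2.821 in)
Ia = 0.2·(110/39) = 22/39 in ≈ 0.564 in
P − Ia = 7.760 − 0.564 = 7016/975 ≈ 7.196 in (> 0, runoff occurs)
Q: (7016/975)² ÷ (9766/975) = 24612128/4760925 in (≈ 5.170 in)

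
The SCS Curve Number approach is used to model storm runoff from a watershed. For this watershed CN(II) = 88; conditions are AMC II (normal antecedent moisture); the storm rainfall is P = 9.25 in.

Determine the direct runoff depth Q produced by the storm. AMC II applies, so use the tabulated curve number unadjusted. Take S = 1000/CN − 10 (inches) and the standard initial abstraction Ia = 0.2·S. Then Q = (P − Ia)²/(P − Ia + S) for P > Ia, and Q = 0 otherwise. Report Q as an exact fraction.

Q = 31205/4004 in ≈ 7.793 in

CN(II) = 88; AMC II needs no correction.
S = 1000/88 − 10 = 15/11 in ≈ 1.364 in
Ia = 0.2S: 0.2·1.364 = 0.273 in (exactly 3/11)
Since P=9.250 > Ia=0.273: effective rainfall P−Ia = 395/44 in
Runoff Q = (P−Ia)²/(P−Ia+S) = (8.977)²/(8.977+1.364) = 31205/4004 ≈ 7.793 in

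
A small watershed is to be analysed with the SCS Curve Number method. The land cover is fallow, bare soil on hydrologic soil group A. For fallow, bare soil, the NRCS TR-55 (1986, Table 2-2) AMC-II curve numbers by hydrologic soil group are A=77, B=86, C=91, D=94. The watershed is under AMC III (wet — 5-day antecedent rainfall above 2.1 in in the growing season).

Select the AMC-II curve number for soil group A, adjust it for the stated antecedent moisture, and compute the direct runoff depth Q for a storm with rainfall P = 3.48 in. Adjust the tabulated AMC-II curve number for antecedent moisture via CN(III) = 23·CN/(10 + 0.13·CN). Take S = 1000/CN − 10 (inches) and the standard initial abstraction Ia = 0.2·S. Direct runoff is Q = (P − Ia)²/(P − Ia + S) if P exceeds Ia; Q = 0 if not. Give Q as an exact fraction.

NRCS table: fallow, bare soil, soil group A → CN(II) = 77
Wet (AMC III): CN(III) = 23·77/(10 + 0.13·77) = 1771/(2001/100) = 7700/87 ≈ 88.506
Max retention: S = 1000/(7700/87) − 10 = 100/77 in (≈ 1.299 in)
Ia = 0.2S: 0.2·1.299 = 0.260 in (exactly 20/77)
Excess rainfall: 3.480 − 0.260 = 3.220 in; P > Ia so Q > 0
Q = (6199/1925)²/((6199/1925) + 100/77) = (38427601/3705625)/(8699/1925) = 38427601/16745575 in ≈ 2.295 in

Q = 38427601/16745575 in ≈ 2.295 in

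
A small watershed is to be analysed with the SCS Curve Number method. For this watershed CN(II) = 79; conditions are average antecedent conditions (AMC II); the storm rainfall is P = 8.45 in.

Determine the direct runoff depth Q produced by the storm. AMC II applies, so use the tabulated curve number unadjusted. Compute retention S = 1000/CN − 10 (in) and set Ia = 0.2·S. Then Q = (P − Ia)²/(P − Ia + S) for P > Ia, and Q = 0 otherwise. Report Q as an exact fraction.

Average conditions: CN = 79 (no AMC adjustment).
Retention S: 1000/CN − 10 with CN=79.000 → S = 210/79 ≈ 2.658 in
Initial abstraction Ia = S/5 = (210/79)/5 = 42/79 ≈ 0.532 in
Excess rainfall: 8.450 − 0.532 = 7.918 in; P > Ia so Q > 0
Q = (12511/1580)²/((12511/1580) + 210/79) = (156525121/2496400)/(16711/1580) = 156525121/26403380 in ≈ 5.928 in

Q = 156525121/26403380 in ≈ 5.928 in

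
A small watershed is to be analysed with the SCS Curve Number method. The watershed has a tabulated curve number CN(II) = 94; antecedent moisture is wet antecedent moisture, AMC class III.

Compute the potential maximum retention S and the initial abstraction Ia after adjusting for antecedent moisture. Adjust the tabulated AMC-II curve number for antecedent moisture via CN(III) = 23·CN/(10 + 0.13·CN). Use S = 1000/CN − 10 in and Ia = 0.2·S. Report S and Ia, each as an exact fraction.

CN(III) from CN(II)=94: (23·94)/(10 + 0.13·94) = 108100/1111 ≈ 97.300
S = 1000/(108100/1111) − 10 = 300/1081 in ≈ 0.278 in
Initial abstraction Ia = S/5 = (300/1081)/5 = 60/1081 ≈ 0.056 in

S = 300/1081 in ≈ 0.278 in; Ia = 60/1081 in ≈ 0.056 in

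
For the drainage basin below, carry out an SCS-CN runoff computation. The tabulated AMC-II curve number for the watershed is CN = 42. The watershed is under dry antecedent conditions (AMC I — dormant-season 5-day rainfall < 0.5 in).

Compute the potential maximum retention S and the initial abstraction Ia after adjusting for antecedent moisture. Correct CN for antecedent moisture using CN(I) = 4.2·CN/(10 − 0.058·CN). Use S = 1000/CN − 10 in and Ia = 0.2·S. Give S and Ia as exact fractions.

Dry (AMC I): CN(I) = 4.2·42/(10 − 0.058·42) = (882/5)/(1891/250) = 44100/1891 ≈ 23.321
Retention S: 1000/CN − 10 with CN=23.321 → S = 14500/441 ≈ 32.880 in
Initial abstraction Ia = S/5 = (14500/441)/5 = 2900/441 ≈ 6.576 in

S = 14500/441 in ≈ 32.880 in; Ia = 2900/441 in ≈ 6.576 in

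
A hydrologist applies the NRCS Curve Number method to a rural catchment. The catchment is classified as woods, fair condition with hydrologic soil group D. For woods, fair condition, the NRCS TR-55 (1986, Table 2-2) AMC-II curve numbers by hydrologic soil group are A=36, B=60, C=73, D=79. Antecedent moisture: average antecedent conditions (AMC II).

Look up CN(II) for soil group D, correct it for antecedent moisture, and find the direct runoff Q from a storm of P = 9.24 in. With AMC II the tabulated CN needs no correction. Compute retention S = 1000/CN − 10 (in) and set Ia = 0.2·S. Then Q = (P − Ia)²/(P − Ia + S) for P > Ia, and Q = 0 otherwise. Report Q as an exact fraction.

NRCS table: woods, fair condition, soil group D → CN(II) = 79
AMC II — tabulated CN = 79 applies directly.
Retention S: 1000/CN − 10 with CN=79.000 → S = 210/79 ≈ 2.658 in
Initial abstraction Ia = S/5 = (210/79)/5 = 42/79 ≈ 0.532 in
Since P=9.240 > Ia=0.532: effective rainfall P−Ia = 17199/1975 in
Q = (17199/1975)²/((17199/1975) + 210/79) = (295805601/3900625)/(22449/1975) = 14085981/2111275 in ≈ 6.672 in

Q = 14085981/2111275 in ≈ 6.672 in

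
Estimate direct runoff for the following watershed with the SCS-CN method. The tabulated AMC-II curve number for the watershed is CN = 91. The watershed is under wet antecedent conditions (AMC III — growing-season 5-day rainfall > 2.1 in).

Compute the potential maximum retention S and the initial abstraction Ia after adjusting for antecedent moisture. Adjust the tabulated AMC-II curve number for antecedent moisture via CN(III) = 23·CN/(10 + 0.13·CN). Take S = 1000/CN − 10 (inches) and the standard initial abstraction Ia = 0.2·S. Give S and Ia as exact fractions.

S = 900/2093 in ≈ 0.430 in; Ia = 180/2093 in ≈ 0.086 in

Wet (AMC III): CN(III) = 23·91/(10 + 0.13·91) = 2093/(2183/100) = 209300/2183 ≈ 95.877
Max retention: S = 1000/(209300/2183) − 10 = 900/2093 in (≈ 0.430 in)
Ia = 0.2·(900/2093) = 180/2093 in ≈ 0.086 in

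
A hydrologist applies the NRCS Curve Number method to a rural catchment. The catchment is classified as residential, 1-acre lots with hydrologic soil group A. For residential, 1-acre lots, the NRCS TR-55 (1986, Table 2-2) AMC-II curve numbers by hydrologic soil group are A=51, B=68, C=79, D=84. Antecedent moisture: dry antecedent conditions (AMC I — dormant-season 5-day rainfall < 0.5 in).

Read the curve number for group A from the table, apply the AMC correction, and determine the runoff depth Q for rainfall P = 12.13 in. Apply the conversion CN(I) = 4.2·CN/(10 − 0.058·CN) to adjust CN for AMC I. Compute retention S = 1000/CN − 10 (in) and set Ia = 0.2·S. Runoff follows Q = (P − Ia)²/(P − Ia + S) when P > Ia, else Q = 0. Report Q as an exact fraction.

NRCS table: residential, 1-acre lots, soil group A → CN(II) = 51
Dry (AMC I): CN(I) = 4.2·51/(10 − 0.058·51) = (1071/5)/(3521/500) = 15300/503 ≈ 30.417
S = 1000/(15300/503) − 10 = 3500/153 in ≈ 22.876 in
Ia = 0.2S: 0.2·22.876 = 4.575 in (exactly 700/153)
P − Ia = 12.130 − 4.575 = 115589/15300 ≈ 7.555 in (> 0, runoff occurs)
Q = (115589/15300)²/((115589/15300) + 3500/153) = (13360816921/234090000)/(465589/15300) = 13360816921/7123511700 in ≈ 1.876 in

Q = 13360816921/7123511700 in ≈ 1.876 in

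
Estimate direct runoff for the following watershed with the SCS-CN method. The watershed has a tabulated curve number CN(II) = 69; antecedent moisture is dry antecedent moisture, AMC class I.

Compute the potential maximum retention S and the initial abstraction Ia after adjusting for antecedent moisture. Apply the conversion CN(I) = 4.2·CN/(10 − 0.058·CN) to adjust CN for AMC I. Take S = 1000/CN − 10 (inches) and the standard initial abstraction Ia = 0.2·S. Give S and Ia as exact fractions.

Adjust CN=69 to AMC I: 4.2·69/(10 − 0.058·69) → (1449/5) ÷ (2999/500) = 144900/2999 ≈ 48.316
Retention S: 1000/CN − 10 with CN=48.316 → S = 15500/1449 ≈ 10.697 in
Ia = 0.2·(15500/1449) = 3100/1449 in ≈ 2.139 in

S = 15500/1449 in ≈ 10.697 in; Ia = 3100/1449 in ≈ 2.139 in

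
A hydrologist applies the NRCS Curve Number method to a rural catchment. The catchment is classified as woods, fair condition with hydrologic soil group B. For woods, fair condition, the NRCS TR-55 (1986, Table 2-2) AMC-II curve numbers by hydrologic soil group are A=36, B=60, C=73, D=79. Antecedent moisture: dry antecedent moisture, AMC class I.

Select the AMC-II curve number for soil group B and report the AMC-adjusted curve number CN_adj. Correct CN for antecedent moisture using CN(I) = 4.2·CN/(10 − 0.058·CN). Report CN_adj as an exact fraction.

CN_adj = 6300/163 ≈ 38.650

NRCS table: woods, fair condition, soil group B → CN(II) = 60
Adjust CN=60 to AMC I: 4.2·60/(10 − 0.058·60) → 252 ÷ (163/25) = 6300/163 ≈ 38.650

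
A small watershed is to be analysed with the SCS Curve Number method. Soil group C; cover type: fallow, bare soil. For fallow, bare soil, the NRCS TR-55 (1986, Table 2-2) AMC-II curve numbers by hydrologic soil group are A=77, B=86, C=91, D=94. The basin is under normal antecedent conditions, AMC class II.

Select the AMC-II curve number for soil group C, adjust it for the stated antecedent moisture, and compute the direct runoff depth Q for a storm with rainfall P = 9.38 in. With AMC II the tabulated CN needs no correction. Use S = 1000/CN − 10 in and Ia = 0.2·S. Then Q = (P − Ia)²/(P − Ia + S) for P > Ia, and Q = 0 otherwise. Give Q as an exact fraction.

NRCS table: fallow, bare soil, soil group C → CN(II) = 91
AMC II — tabulated CN = 91 applies directly.
S = 1000/91 − 10 = 90/91 in ≈ 0.989 in
Initial abstraction Ia = S/5 = (90/91)/5 = 18/91 ≈ 0.198 in
Excess rainfall: 9.380 − 0.198 = 9.182 in; P > Ia so Q > 0
Q = (41779/4550)²/((41779/4550) + 90/91) = (1745484841/20702500)/(46279/4550) = 1745484841/210569450 in ≈ 8.289 in

Q = 1745484841/210569450 in ≈ 8.289 in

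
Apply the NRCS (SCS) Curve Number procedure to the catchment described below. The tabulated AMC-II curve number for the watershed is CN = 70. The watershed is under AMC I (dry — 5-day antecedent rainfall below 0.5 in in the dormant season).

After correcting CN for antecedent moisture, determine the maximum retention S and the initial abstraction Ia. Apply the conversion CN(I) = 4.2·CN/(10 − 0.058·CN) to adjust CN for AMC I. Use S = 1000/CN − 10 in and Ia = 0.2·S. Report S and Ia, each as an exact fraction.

S = 500/49 in ≈ 10.204 in; Ia = 100/49 in ≈ 2.041 in

Adjust CN=70 to AMC I: 4.2·70/(10 − 0.058·70) → 294 ÷ (297/50) = 4900/99 ≈ 49.495
Max retention: S = 1000/(4900/99) − 10 = 500/49 in (≈ 10.204 in)
Ia = 0.2S: 0.2·10.204 = 2.041 in (exactly 100/49)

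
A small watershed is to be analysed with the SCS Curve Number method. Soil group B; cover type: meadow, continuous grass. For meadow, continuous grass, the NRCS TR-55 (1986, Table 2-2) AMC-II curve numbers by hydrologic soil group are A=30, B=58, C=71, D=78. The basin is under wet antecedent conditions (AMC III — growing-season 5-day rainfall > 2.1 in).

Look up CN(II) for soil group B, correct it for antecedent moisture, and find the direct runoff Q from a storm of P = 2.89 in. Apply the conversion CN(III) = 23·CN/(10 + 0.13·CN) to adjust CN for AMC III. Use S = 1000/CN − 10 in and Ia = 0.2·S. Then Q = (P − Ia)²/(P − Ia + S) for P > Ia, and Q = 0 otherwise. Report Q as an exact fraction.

NRCS table: meadow, continuous grass, soil group B → CN(II) = 58
CN(III) from CN(II)=58: (23·58)/(10 + 0.13·58) = 66700/877 ≈ 76.055
Retention S: 1000/CN − 10 with CN=76.055 → S = 2100/667 ≈ 3.148 in
Ia = 0.2S: 0.2·3.148 = 0.630 in (exactly 420/667)
Since P=2.890 > Ia=0.630: effective rainfall P−Ia = 150763/66700 in
Runoff Q = (P−Ia)²/(P−Ia+S) = (2.260)²/(2.260+3.148) = 22729482169/24062892100 ≈ 0.945 in

Q = 22729482169/24062892100 in ≈ 0.945 in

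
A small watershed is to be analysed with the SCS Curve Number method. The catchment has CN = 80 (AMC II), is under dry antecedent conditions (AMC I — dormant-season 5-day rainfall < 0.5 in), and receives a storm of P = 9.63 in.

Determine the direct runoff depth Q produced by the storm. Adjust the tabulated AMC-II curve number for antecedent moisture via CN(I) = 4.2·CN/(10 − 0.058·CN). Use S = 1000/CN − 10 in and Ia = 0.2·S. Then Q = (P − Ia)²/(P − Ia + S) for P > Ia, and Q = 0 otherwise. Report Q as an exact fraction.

Q = 314104729/63468300 in ≈ 4.949 in

Adjust CN=80 to AMC I: 4.2·80/(10 − 0.058·80) → 336 ÷ (134/25) = 4200/67 ≈ 62.687
Max retention: S = 1000/(4200/67) − 10 = 125/21 in (≈ 5.952 in)
Ia = 0.2S: 0.2·5.952 = 1.190 in (exactly 25/21)
Since P=9.630 > Ia=1.190: effective rainfall P−Ia = 17723/2100 in
Q = (17723/2100)²/((17723/2100) + 125/21) = (314104729/4410000)/(30223/2100) = 314104729/63468300 in ≈ 4.949 in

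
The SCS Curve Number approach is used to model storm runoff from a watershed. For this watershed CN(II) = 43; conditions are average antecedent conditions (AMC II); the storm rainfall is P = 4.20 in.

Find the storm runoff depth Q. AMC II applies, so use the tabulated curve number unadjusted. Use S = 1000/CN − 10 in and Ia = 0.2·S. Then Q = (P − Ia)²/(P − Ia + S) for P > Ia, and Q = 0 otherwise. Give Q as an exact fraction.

Q = 36963/228115 in ≈ 0.162 in

CN(II) = 43; AMC II needs no correction.
S = 1000/43 − 10 = 570/43 in ≈ 13.256 in
Ia = 0.2S: 0.2·13.256 = 2.651 in (exactly 114/43)
Since P=4.200 > Ia=2.651: effective rainfall P−Ia = 333/215 in
Runoff Q = (P−Ia)²/(P−Ia+S) = (1.549)²/(1.549+13.256) = 36963/228115 ≈ 0.162 in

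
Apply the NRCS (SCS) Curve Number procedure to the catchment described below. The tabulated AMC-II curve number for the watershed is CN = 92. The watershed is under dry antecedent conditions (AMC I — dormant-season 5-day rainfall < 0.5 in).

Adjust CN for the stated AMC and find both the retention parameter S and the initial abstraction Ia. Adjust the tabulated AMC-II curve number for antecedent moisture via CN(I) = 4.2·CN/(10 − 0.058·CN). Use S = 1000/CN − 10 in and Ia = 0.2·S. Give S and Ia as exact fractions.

S = 1000/483 in ≈ 2.070 in; Ia = 200/483 in ≈ 0.414 in

CN(I) from CN(II)=92: (4.2·92)/(10 − 0.058·92) = 48300/583 ≈ 82.847
Max retention: S = 1000/(48300/583) − 10 = 1000/483 in (≈ 2.070 in)
Initial abstraction Ia = S/5 = (1000/483)/5 = 200/483 ≈ 0.414 in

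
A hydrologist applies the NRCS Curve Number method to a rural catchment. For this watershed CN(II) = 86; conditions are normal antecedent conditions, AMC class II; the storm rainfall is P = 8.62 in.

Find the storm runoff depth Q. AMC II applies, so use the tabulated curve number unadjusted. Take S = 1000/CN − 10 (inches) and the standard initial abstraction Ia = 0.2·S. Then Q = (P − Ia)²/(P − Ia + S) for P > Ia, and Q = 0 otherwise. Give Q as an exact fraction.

Q = 318015889/45865950 in ≈ 6.934 in

CN(II) = 86; AMC II needs no correction.
Max retention: S = 1000/86 − 10 = 70/43 in (≈ 1.628 in)
Ia = 0.2·(70/43) = 14/43 in ≈ 0.326 in
P − Ia = 8.620 − 0.326 = 17833/2150 ≈ 8.294 in (> 0, runoff occurs)
Q: (17833/2150)² ÷ (21333/2150) = 318015889/45865950 in (≈ 6.934 in)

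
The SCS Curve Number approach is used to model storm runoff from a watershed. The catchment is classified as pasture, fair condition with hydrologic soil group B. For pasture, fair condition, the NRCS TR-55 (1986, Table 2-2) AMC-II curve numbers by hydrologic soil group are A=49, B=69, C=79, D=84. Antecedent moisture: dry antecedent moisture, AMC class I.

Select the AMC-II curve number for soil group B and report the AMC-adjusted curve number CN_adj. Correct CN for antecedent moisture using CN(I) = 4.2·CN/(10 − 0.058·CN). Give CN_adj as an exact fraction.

NRCS table: pasture, fair condition, soil group B → CN(II) = 69
CN(I) from CN(II)=69: (4.2·69)/(10 − 0.058·69) = 144900/2999 ≈ 48.316

CN_adj = 144900/2999 ≈ 48.316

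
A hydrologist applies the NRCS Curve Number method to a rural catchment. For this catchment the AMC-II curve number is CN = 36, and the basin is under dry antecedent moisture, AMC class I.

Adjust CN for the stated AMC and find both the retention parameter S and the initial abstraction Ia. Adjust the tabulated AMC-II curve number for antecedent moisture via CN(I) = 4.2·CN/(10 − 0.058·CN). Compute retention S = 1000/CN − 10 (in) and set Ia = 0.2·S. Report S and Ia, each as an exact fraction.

S = 8000/189 in ≈ 42.328 in; Ia = 1600/189 in ≈ 8.466 in

Adjust CN=36 to AMC I: 4.2·36/(10 − 0.058·36) → (756/5) ÷ (989/125) = 18900/989 ≈ 19.110
S = 1000/(18900/989) − 10 = 8000/189 in ≈ 42.328 in
Ia = 0.2·(8000/189) = 1600/189 in ≈ 8.466 in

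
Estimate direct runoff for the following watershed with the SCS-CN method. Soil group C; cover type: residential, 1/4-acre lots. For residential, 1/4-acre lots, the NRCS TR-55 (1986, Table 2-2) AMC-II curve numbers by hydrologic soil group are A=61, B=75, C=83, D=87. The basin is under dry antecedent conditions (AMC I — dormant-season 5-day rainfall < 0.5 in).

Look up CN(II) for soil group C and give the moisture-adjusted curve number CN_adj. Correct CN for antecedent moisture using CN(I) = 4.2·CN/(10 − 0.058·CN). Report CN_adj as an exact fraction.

CN_adj = 174300/2593 ≈ 67.219

NRCS table: residential, 1/4-acre lots, soil group C → CN(II) = 83
CN(I) from CN(II)=83: (4.2·83)/(10 − 0.058·83) = 174300/2593 ≈ 67.219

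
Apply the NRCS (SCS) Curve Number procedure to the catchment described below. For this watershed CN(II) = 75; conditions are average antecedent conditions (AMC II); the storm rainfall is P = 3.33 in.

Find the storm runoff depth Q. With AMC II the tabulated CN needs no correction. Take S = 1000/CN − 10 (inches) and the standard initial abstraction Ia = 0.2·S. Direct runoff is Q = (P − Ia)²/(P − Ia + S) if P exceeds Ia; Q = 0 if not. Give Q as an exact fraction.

Q = 638401/539700 in ≈ 1.183 in

Average conditions: CN = 75 (no AMC adjustment).
Max retention: S = 1000/75 − 10 = 10/3 in (≈ 3.333 in)
Ia = 0.2S: 0.2·3.333 = 0.667 in (exactly 2/3)
P − Ia = 3.330 − 0.667 = 799/300 ≈ 2.663 in (> 0, runoff occurs)
Q = (799/300)²/((799/300) + 10/3) = (638401/90000)/(1799/300) = 638401/539700 in ≈ 1.183 in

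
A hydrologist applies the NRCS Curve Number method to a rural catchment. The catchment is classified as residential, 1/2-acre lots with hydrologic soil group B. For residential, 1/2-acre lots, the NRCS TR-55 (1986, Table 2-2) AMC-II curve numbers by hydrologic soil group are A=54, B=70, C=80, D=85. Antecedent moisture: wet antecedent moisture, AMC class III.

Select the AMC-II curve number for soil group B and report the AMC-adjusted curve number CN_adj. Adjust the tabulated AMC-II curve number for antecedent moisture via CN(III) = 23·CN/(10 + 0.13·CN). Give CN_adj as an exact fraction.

NRCS table: residential, 1/2-acre lots, soil group B → CN(II) = 70
CN(III) from CN(II)=70: (23·70)/(10 + 0.13·70) = 16100/191 ≈ 84.293

CN_adj = 16100/191 ≈ 84.293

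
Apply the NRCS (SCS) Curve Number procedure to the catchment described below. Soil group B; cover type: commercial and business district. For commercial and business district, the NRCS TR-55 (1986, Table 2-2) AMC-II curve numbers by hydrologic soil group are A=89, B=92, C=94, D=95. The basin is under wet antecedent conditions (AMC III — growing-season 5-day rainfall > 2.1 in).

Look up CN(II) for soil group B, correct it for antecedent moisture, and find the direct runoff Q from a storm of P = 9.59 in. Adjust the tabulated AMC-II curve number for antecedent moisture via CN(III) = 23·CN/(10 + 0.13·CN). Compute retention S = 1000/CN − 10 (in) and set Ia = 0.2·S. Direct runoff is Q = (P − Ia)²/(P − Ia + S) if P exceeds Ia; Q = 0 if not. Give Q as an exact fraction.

Q = 253321962721/27683151900 in ≈ 9.151 in

NRCS table: commercial and business district, soil group B → CN(II) = 92
Adjust CN=92 to AMC III: 23·92/(10 + 0.13·92) → 2116 ÷ (549/25) = 52900/549 ≈ 96.357
Retention S: 1000/CN − 10 with CN=96.357 → S = 200/529 ≈ 0.378 in
Ia = 0.2·(200/529) = 40/529 in ≈ 0.076 in
Since P=9.590 > Ia=0.076: effective rainfall P−Ia = 503311/52900 in
Q: (503311/52900)² ÷ (523311/52900) = 253321962721/27683151900 in (≈ 9.151 in)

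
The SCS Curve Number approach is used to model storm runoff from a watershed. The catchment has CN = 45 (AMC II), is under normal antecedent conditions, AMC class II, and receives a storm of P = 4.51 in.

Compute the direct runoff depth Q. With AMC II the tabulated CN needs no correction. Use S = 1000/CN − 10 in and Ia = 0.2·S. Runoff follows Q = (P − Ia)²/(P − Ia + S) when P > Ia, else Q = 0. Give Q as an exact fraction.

Q = 314171/1052100 in ≈ 0.299 in

CN(II) = 45; AMC II needs no correction.
Retention S: 1000/CN − 10 with CN=45.000 → S = 110/9 ≈ 12.222 in
Ia = 0.2·(110/9) = 22/9 in ≈ 2.444 in
Excess rainfall: 4.510 − 2.444 = 2.066 in; P > Ia so Q > 0
Q = (1859/900)²/((1859/900) + 110/9) = (3455881/810000)/(12859/900) = 314171/1052100 in ≈ 0.299 in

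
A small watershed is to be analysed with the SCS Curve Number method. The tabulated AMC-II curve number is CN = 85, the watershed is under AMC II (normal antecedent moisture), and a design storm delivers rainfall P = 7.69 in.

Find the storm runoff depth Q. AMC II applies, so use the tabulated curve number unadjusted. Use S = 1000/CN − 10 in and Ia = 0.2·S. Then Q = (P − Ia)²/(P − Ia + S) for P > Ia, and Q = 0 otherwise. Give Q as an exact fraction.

Q = 155575729/26304100 in ≈ 5.915 in

Average conditions: CN = 85 (no AMC adjustment).
Retention S: 1000/CN − 10 with CN=85.000 → S = 30/17 ≈ 1.765 in
Initial abstraction Ia = S/5 = (30/17)/5 = 6/17 ≈ 0.353 in
Since P=7.690 > Ia=0.353: effective rainfall P−Ia = 12473/1700 in
Q = (12473/1700)²/((12473/1700) + 30/17) = (155575729/2890000)/(15473/1700) = 155575729/26304100 in ≈ 5.915 in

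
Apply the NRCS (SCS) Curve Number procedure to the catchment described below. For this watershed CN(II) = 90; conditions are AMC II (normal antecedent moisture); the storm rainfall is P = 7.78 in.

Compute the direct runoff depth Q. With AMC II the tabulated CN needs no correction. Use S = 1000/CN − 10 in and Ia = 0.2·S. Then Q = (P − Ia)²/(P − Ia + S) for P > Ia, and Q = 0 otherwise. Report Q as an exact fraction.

Q = 11566801/1755450 in ≈ 6.589 in

Average conditions: CN = 90 (no AMC adjustment).
Retention S: 1000/CN − 10 with CN=90.000 → S = 10/9 ≈ 1.111 in
Ia = 0.2·(10/9) = 2/9 in ≈ 0.222 in
Since P=7.780 > Ia=0.222: effective rainfall P−Ia = 3401/450 in
Q: (3401/450)² ÷ (3901/450) = 11566801/1755450 in (≈ 6.589 in)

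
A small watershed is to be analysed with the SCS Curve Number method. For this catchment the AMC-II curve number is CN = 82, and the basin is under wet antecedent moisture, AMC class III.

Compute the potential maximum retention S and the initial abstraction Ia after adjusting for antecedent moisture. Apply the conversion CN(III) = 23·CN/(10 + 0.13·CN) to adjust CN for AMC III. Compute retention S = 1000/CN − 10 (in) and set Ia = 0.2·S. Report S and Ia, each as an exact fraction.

S = 900/943 in ≈ 0.954 in; Ia = 180/943 in ≈ 0.191 in

Adjust CN=82 to AMC III: 23·82/(10 + 0.13·82) → 1886 ÷ (1033/50) = 94300/1033 ≈ 91.288
Retention S: 1000/CN − 10 with CN=91.288 → S = 900/943 ≈ 0.954 in
Ia = 0.2S: 0.2·0.954 = 0.191 in (exactly 180/943)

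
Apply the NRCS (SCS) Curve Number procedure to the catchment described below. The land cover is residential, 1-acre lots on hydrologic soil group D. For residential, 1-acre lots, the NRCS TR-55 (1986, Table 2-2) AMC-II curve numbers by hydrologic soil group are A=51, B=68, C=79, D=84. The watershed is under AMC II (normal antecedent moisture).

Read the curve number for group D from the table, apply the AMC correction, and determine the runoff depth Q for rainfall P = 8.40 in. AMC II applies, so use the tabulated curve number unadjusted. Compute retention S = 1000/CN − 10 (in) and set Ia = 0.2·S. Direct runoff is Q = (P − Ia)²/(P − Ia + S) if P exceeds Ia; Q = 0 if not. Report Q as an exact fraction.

NRCS table: residential, 1-acre lots, soil group D → CN(II) = 84
Average conditions: CN = 84 (no AMC adjustment).
Max retention: S = 1000/84 − 10 = 40/21 in (≈ 1.905 in)
Ia = 0.2·(40/21) = 8/21 in ≈ 0.381 in
P − Ia = 8.400 − 0.381 = 842/105 ≈ 8.019 in (> 0, runoff occurs)
Q: (842/105)² ÷ (1042/105) = 354482/54705 in (≈ 6.480 in)

Q = 354482/54705 in ≈ 6.480 in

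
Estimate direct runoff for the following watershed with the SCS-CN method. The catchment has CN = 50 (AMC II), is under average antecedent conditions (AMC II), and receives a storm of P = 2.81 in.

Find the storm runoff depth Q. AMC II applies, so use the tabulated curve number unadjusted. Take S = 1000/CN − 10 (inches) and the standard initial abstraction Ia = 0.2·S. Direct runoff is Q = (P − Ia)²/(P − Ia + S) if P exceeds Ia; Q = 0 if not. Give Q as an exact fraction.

Q = 6561/108100 in ≈ 0.061 in

AMC II — tabulated CN = 50 applies directly.
Retention S: 1000/CN − 10 with CN=50.000 → S = 10 ≈ 10.000 in
Ia = 0.2S: 0.2·10.000 = 2.000 in (exactly 2)
Excess rainfall: 2.810 − 2.000 = 0.810 in; P > Ia so Q > 0
Q = (81/100)²/((81/100) + 10) = (6561/10000)/(1081/100) = 6561/108100 in ≈ 0.061 in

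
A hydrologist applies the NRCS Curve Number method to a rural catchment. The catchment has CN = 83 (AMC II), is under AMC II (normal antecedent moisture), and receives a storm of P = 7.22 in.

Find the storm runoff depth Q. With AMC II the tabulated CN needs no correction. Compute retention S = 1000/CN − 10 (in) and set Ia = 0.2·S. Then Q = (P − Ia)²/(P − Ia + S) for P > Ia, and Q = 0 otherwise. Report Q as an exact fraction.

Q = 798797169/152566450 in ≈ 5.236 in

AMC II — tabulated CN = 83 applies directly.
Retention S: 1000/CN − 10 with CN=83.000 → S = 170/83 ≈ 2.048 in
Ia = 0.2·(170/83) = 34/83 in ≈ 0.410 in
Since P=7.220 > Ia=0.410: effective rainfall P−Ia = 28263/4150 in
Runoff Q = (P−Ia)²/(P−Ia+S) = (6.810)²/(6.810+2.048) = 798797169/152566450 ≈ 5.236 in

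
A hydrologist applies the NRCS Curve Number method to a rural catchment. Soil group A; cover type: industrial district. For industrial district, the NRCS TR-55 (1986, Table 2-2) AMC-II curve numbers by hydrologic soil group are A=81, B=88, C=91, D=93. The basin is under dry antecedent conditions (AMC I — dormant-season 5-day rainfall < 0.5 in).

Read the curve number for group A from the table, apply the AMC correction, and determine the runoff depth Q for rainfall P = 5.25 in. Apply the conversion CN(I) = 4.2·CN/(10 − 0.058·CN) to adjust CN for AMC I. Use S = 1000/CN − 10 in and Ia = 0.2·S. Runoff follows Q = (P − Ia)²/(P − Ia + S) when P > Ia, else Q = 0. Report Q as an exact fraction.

NRCS table: industrial district, soil group A → CN(II) = 81
Dry (AMC I): CN(I) = 4.2·81/(10 − 0.058·81) = (1701/5)/(2651/500) = 170100/2651 ≈ 64.164
S = 1000/(170100/2651) − 10 = 9500/1701 in ≈ 5.585 in
Ia = 0.2S: 0.2·5.585 = 1.117 in (exactly 1900/1701)
Since P=5.250 > Ia=1.117: effective rainfall P−Ia = 28121/6804 in
Q: (28121/6804)² ÷ (66121/6804) = 790790641/449887284 in (≈ 1.758 in)

Q = 790790641/449887284 in ≈ 1.758 in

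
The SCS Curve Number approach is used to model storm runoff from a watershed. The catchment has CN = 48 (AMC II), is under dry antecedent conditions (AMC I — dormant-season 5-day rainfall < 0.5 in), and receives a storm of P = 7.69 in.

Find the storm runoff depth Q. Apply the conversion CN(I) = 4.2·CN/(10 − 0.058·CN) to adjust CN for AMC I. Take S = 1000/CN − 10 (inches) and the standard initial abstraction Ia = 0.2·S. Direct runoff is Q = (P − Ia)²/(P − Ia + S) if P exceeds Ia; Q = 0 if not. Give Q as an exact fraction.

Dry (AMC I): CN(I) = 4.2·48/(10 − 0.058·48) = (1008/5)/(902/125) = 12600/451 ≈ 27.938
Retention S: 1000/CN − 10 with CN=27.938 → S = 1625/63 ≈ 25.794 in
Ia = 0.2·(1625/63) = 325/63 in ≈ 5.159 in
Since P=7.690 > Ia=5.159: effective rainfall P−Ia = 15947/6300 in
Runoff Q = (P−Ia)²/(P−Ia+S) = (2.531)²/(2.531+25.794) = 254306809/1124216100 ≈ 0.226 in

Q = 254306809/1124216100 in ≈ 0.226 in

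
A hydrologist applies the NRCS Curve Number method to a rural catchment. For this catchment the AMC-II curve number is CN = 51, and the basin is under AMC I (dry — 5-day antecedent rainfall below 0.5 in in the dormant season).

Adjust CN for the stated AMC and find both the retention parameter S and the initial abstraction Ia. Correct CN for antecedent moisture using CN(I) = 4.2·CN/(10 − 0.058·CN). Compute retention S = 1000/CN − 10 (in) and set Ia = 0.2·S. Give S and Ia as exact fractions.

Adjust CN=51 to AMC I: 4.2·51/(10 − 0.058·51) → (1071/5) ÷ (3521/500) = 15300/503 ≈ 30.417
Retention S: 1000/CN − 10 with CN=30.417 → S = 3500/153 ≈ 22.876 in
Initial abstraction Ia = S/5 = (3500/153)/5 = 700/153 ≈ 4.575 in

S = 3500/153 in ≈ 22.876 in; Ia = 700/153 in ≈ 4.575 in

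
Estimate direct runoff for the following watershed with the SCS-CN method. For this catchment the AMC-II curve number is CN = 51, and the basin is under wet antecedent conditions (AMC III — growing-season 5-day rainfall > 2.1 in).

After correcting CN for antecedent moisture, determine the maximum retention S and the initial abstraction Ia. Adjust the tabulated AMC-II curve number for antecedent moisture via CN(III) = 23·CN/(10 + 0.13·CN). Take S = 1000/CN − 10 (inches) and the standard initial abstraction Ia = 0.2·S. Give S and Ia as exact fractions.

S = 4900/1173 in ≈ 4.177 in; Ia = 980/1173 in ≈ 0.835 in

Wet (AMC III): CN(III) = 23·51/(10 + 0.13·51) = 1173/(1663/100) = 117300/1663 ≈ 70.535
Retention S: 1000/CN − 10 with CN=70.535 → S = 4900/1173 ≈ 4.177 in
Ia = 0.2S: 0.2·4.177 = 0.835 in (exactly 980/1173)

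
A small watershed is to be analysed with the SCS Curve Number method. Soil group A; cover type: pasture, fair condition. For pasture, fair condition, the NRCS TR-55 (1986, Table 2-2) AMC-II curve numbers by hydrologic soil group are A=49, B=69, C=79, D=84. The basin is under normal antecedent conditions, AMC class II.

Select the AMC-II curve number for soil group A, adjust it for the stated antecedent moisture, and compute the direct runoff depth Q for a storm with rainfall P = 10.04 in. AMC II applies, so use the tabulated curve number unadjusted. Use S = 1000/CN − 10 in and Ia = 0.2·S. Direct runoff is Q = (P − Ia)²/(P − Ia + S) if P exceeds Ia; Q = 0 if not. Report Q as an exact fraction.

NRCS table: pasture, fair condition, soil group A → CN(II) = 49
Average conditions: CN = 49 (no AMC adjustment).
Retention S: 1000/CN − 10 with CN=49.000 → S = 510/49 ≈ 10.408 in
Ia = 0.2·(510/49) = 102/49 in ≈ 2.082 in
Excess rainfall: 10.040 − 2.082 = 7.958 in; P > Ia so Q > 0
Runoff Q = (P−Ia)²/(P−Ia+S) = (7.958)²/(7.958+10.408) = 95043001/27561275 ≈ 3.448 in

Q = 95043001/27561275 in ≈ 3.448 in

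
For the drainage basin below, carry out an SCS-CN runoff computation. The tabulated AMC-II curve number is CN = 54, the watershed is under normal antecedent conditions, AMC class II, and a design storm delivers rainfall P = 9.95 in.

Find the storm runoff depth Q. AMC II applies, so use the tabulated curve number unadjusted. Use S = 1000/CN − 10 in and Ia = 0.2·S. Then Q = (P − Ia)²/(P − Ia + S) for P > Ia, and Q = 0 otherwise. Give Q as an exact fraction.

AMC II — tabulated CN = 54 applies directly.
Max retention: S = 1000/54 − 10 = 230/27 in (≈ 8.519 in)
Ia = 0.2S: 0.2·8.519 = 1.704 in (exactly 46/27)
Excess rainfall: 9.950 − 1.704 = 8.246 in; P > Ia so Q > 0
Q: (4453/540)² ÷ (9053/540) = 19829209/4888620 in (≈ 4.056 in)

Q = 19829209/4888620 in ≈ 4.056 in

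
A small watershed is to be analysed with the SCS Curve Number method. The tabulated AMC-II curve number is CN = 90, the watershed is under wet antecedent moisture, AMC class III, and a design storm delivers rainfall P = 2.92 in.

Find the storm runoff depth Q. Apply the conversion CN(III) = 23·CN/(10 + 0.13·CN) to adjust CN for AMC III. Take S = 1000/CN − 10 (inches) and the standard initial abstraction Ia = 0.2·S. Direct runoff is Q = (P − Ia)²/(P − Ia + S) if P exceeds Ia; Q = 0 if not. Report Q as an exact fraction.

CN(III) from CN(II)=90: (23·90)/(10 + 0.13·90) = 20700/217 ≈ 95.392
S = 1000/(20700/217) − 10 = 100/207 in ≈ 0.483 in
Initial abstraction Ia = S/5 = (100/207)/5 = 20/207 ≈ 0.097 in
P − Ia = 2.920 − 0.097 = 14611/5175 ≈ 2.823 in (> 0, runoff occurs)
Q: (14611/5175)² ÷ (17111/5175) = 213481321/88549425 in (≈ 2.411 in)

Q = 213481321/88549425 in ≈ 2.411 in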